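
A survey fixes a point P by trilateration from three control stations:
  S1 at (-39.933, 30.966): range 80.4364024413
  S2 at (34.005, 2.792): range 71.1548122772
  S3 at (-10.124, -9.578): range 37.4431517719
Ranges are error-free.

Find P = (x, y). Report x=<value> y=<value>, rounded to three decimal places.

x=-17.517 y=-46.284

eq1: (x + 39.933)² + (y − 30.966)² = 80.4364024413²
eq2: (x − 34.005)² + (y − 2.792)² = 71.1548122772²
eq3: (x + 10.124)² + (y + 9.578)² = 37.4431517719²
eq2−eq1, eq2−eq3 (x²,y² cancel):
  -147.876·x + 56.348·y = -17.605171
  -88.258·x − 24.740·y = 2691.115867
det = -147.876·-24.740 − 56.348·-88.258 = 8631.614024
x = (-17.605171·-24.740 − 56.348·2691.115867) / 8631.614024 = -17.517401
y = (-147.876·2691.115867 − -17.605171·-88.258) / 8631.614024 = -46.283956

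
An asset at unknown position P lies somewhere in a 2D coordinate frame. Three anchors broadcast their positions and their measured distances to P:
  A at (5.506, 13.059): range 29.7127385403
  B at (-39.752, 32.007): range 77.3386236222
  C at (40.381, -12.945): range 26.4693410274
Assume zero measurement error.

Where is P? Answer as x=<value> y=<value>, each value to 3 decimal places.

eq1: (x − 5.506)² + (y − 13.059)² = 29.7127385403²
eq2: (x + 39.752)² + (y − 32.007)² = 77.3386236222²
eq3: (x − 40.381)² + (y + 12.945)² = 26.4693410274²
eq3−eq1, eq3−eq2 (x²,y² cancel):
  -69.750·x + 52.008·y = -1779.565486
  -160.266·x + 89.904·y = -4474.165322
det = -69.750·89.904 − 52.008·-160.266 = 2064.310128
x = (-1779.565486·89.904 − 52.008·-4474.165322) / 2064.310128 = 35.218708
y = (-69.750·-4474.165322 − -1779.565486·-160.266) / 2064.310128 = 13.016062

x=35.219 y=13.016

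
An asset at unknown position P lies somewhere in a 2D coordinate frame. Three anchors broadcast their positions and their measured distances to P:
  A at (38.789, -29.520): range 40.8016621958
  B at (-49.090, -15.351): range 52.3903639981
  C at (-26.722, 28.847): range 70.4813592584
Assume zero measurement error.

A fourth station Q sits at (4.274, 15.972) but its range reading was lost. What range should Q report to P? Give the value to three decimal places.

eq1: (x − 38.789)² + (y + 29.520)² = 40.8016621958²
eq2: (x + 49.090)² + (y + 15.351)² = 52.3903639981²
eq3: (x + 26.722)² + (y − 28.847)² = 70.4813592584²
eq1−eq3, eq1−eq2 (x²,y² cancel):
  -131.022·x + 116.734·y = -4132.648593
  -175.758·x + 28.338·y = -810.510222
det = -131.022·28.338 − 116.734·-175.758 = 16804.032936
x = (-4132.648593·28.338 − 116.734·-810.510222) / 16804.032936 = -1.338780
y = (-131.022·-810.510222 − -4132.648593·-175.758) / 16804.032936 = -36.904913
|P − Q| = √((-1.338780 − 4.274)² + (-36.904913 − 15.972)²) = 53.173972

53.174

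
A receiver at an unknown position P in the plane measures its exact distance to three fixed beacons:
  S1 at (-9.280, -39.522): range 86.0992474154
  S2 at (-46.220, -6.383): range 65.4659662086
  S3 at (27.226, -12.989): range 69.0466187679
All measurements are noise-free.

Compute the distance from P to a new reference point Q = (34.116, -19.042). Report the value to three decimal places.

77.807

eq1: (x + 9.280)² + (y + 39.522)² = 86.0992474154²
eq2: (x + 46.220)² + (y + 6.383)² = 65.4659662086²
eq3: (x − 27.226)² + (y + 12.989)² = 69.0466187679²
eq1−eq2, eq1−eq3 (x²,y² cancel):
  -73.880·x + 66.278·y = 3656.211879
  73.012·x + 53.066·y = 1907.507155
det = -73.880·53.066 − 66.278·73.012 = -8759.605416
x = (3656.211879·53.066 − 66.278·1907.507155) / -8759.605416 = -7.716647
y = (-73.880·1907.507155 − 3656.211879·73.012) / -8759.605416 = 46.563053
|P − Q| = √((-7.716647 − 34.116)² + (46.563053 − -19.042)²) = 77.807412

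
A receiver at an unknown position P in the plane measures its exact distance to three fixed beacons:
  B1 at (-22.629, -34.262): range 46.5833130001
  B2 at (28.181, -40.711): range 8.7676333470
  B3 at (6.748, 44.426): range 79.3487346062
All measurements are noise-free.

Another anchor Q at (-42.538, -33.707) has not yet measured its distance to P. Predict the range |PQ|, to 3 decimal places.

66.480

eq1: (x + 22.629)² + (y + 34.262)² = 46.5833130001²
eq2: (x − 28.181)² + (y + 40.711)² = 8.7676333470²
eq3: (x − 6.748)² + (y − 44.426)² = 79.3487346062²
eq1−eq3, eq1−eq2 (x²,y² cancel):
  58.754·x + 157.376·y = -3792.967939
  101.620·x − 12.898·y = 2858.731653
det = 58.754·-12.898 − 157.376·101.620 = -16750.358212
x = (-3792.967939·-12.898 − 157.376·2858.731653) / -16750.358212 = 23.938237
y = (58.754·2858.731653 − -3792.967939·101.620) / -16750.358212 = -33.038298
|P − Q| = √((23.938237 − -42.538)² + (-33.038298 − -33.707)²) = 66.479601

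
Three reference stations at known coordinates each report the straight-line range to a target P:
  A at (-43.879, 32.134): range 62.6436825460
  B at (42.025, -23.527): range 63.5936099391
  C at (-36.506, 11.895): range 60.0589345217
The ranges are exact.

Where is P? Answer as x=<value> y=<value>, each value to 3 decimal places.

x=18.668 y=35.622

eq1: (x + 43.879)² + (y − 32.134)² = 62.6436825460²
eq2: (x − 42.025)² + (y + 23.527)² = 63.5936099391²
eq3: (x + 36.506)² + (y − 11.895)² = 60.0589345217²
eq1−eq2, eq1−eq3 (x²,y² cancel):
  171.808·x − 111.322·y = -758.256505
  14.746·x − 40.478·y = -1166.626189
det = 171.808·-40.478 − -111.322·14.746 = -5312.890012
x = (-758.256505·-40.478 − -111.322·-1166.626189) / -5312.890012 = 18.667515
y = (171.808·-1166.626189 − -758.256505·14.746) / -5312.890012 = 35.621754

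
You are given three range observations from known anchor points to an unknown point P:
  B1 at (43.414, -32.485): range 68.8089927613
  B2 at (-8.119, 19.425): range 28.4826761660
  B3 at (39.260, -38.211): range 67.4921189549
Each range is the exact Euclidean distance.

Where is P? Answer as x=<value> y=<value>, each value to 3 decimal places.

x=-20.239 y=-6.350

eq1: (x − 43.414)² + (y + 32.485)² = 68.8089927613²
eq2: (x + 8.119)² + (y − 19.425)² = 28.4826761660²
eq3: (x − 39.260)² + (y + 38.211)² = 67.4921189549²
eq3−eq1, eq3−eq2 (x²,y² cancel):
  8.308·x + 11.452·y = -240.868864
  -94.758·x + 115.272·y = 1185.743944
det = 8.308·115.272 − 11.452·-94.758 = 2042.848392
x = (-240.868864·115.272 − 11.452·1185.743944) / 2042.848392 = -20.238690
y = (8.308·1185.743944 − -240.868864·-94.758) / 2042.848392 = -6.350491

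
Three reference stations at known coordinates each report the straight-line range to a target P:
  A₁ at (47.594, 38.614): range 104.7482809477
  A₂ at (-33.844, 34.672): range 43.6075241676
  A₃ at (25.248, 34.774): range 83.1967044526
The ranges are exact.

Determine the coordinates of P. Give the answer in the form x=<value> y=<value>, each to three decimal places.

eq1: (x − 47.594)² + (y − 38.614)² = 104.7482809477²
eq2: (x + 33.844)² + (y − 34.672)² = 43.6075241676²
eq3: (x − 25.248)² + (y − 34.774)² = 83.1967044526²
eq1−eq2, eq1−eq3 (x²,y² cancel):
  -162.876·x − 7.884·y = 7661.920285
  -44.692·x − 7.680·y = 2140.973478
det = -162.876·-7.680 − -7.884·-44.692 = 898.535952
x = (7661.920285·-7.680 − -7.884·2140.973478) / 898.535952 = -46.702764
y = (-162.876·2140.973478 − 7661.920285·-44.692) / 898.535952 = -6.996553

x=-46.703 y=-6.997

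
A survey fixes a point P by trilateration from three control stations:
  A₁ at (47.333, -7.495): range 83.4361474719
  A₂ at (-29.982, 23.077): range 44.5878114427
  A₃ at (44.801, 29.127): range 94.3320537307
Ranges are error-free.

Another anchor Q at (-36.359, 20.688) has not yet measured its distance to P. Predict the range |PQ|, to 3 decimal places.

41.943

eq1: (x − 47.333)² + (y + 7.495)² = 83.4361474719²
eq2: (x + 29.982)² + (y − 23.077)² = 44.5878114427²
eq3: (x − 44.801)² + (y − 29.127)² = 94.3320537307²
eq2−eq1, eq2−eq3 (x²,y² cancel):
  154.630·x − 61.144·y = -4108.398115
  149.566·x + 12.100·y = -5486.419955
det = 154.630·12.100 − -61.144·149.566 = 11016.086504
x = (-4108.398115·12.100 − -61.144·-5486.419955) / 11016.086504 = -34.964620
y = (154.630·-5486.419955 − -4108.398115·149.566) / 11016.086504 = -21.231537
|P − Q| = √((-34.964620 − -36.359)² + (-21.231537 − 20.688)²) = 41.942721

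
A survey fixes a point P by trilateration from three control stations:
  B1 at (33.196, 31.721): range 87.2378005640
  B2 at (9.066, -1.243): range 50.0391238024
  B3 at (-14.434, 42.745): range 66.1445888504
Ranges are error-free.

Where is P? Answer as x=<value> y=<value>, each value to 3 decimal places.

eq1: (x − 33.196)² + (y − 31.721)² = 87.2378005640²
eq2: (x − 9.066)² + (y + 1.243)² = 50.0391238024²
eq3: (x + 14.434)² + (y − 42.745)² = 66.1445888504²
eq3−eq2, eq3−eq1 (x²,y² cancel):
  47.000·x − 87.976·y = -80.545253
  95.260·x − 22.048·y = -3162.606337
det = 47.000·-22.048 − -87.976·95.260 = 7344.337760
x = (-80.545253·-22.048 − -87.976·-3162.606337) / 7344.337760 = -37.642277
y = (47.000·-3162.606337 − -80.545253·95.260) / 7344.337760 = -19.194346

x=-37.642 y=-19.194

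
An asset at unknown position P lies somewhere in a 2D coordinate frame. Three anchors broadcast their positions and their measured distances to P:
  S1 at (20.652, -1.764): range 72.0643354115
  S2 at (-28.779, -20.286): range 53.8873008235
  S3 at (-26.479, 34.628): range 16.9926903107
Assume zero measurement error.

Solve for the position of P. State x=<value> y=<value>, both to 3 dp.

eq1: (x − 20.652)² + (y + 1.764)² = 72.0643354115²
eq2: (x + 28.779)² + (y + 20.286)² = 53.8873008235²
eq3: (x + 26.479)² + (y − 34.628)² = 16.9926903107²
eq3−eq2, eq3−eq1 (x²,y² cancel):
  -4.600·x − 109.828·y = -3275.572854
  94.262·x − 72.784·y = -6375.135939
det = -4.600·-72.784 − -109.828·94.262 = 10687.413336
x = (-3275.572854·-72.784 − -109.828·-6375.135939) / 10687.413336 = -43.205883
y = (-4.600·-6375.135939 − -3275.572854·94.262) / 10687.413336 = 31.634191

x=-43.206 y=31.634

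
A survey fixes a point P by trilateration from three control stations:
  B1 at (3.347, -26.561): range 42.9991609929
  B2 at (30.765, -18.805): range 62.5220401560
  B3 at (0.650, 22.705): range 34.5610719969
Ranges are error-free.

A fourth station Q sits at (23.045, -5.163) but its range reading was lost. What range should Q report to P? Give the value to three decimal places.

eq1: (x − 3.347)² + (y + 26.561)² = 42.9991609929²
eq2: (x − 30.765)² + (y + 18.805)² = 62.5220401560²
eq3: (x − 0.650)² + (y − 22.705)² = 34.5610719969²
eq3−eq2, eq3−eq1 (x²,y² cancel):
  60.230·x − 83.020·y = -1930.364083
  5.394·x − 98.532·y = -453.710544
det = 60.230·-98.532 − -83.020·5.394 = -5486.772480
x = (-1930.364083·-98.532 − -83.020·-453.710544) / -5486.772480 = -27.800603
y = (60.230·-453.710544 − -1930.364083·5.394) / -5486.772480 = 3.082796
|P − Q| = √((-27.800603 − 23.045)² + (3.082796 − -5.163)²) = 51.509888

51.510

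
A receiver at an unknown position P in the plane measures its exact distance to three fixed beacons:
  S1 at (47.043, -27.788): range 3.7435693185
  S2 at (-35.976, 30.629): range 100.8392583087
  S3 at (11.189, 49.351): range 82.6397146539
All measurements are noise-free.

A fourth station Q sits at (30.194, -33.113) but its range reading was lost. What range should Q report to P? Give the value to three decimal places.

20.336

eq1: (x − 47.043)² + (y + 27.788)² = 3.7435693185²
eq2: (x + 35.976)² + (y − 30.629)² = 100.8392583087²
eq3: (x − 11.189)² + (y − 49.351)² = 82.6397146539²
eq3−eq2, eq3−eq1 (x²,y² cancel):
  -94.330·x − 37.444·y = -3667.540283
  71.708·x − 154.278·y = 7239.809998
det = -94.330·-154.278 − -37.444·71.708 = 17238.078092
x = (-3667.540283·-154.278 − -37.444·7239.809998) / 17238.078092 = 48.549973
y = (-94.330·7239.809998 − -3667.540283·71.708) / 17238.078092 = -24.361144
|P − Q| = √((48.549973 − 30.194)² + (-24.361144 − -33.113)²) = 20.335603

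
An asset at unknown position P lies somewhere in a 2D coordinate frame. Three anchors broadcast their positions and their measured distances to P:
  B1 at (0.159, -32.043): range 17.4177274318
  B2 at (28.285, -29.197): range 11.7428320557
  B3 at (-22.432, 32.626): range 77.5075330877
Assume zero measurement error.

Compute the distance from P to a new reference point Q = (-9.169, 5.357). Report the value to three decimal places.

47.378

eq1: (x − 0.159)² + (y + 32.043)² = 17.4177274318²
eq2: (x − 28.285)² + (y + 29.197)² = 11.7428320557²
eq3: (x + 22.432)² + (y − 32.626)² = 77.5075330877²
eq1−eq3, eq1−eq2 (x²,y² cancel):
  -45.182·x + 129.338·y = -5163.169086
  56.252·x + 5.692·y = 791.210028
det = -45.182·5.692 − 129.338·56.252 = -7532.697120
x = (-5163.169086·5.692 − 129.338·791.210028) / -7532.697120 = 17.486735
y = (-45.182·791.210028 − -5163.169086·56.252) / -7532.697120 = -33.811281
|P − Q| = √((17.486735 − -9.169)² + (-33.811281 − 5.357)²) = 47.378080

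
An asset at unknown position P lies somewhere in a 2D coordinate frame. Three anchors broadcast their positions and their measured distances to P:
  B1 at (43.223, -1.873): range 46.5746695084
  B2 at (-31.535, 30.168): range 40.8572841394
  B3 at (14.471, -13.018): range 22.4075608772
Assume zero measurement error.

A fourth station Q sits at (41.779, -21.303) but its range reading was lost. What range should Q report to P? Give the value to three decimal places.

eq1: (x − 43.223)² + (y + 1.873)² = 46.5746695084²
eq2: (x + 31.535)² + (y − 30.168)² = 40.8572841394²
eq3: (x − 14.471)² + (y + 13.018)² = 22.4075608772²
eq2−eq1, eq2−eq3 (x²,y² cancel):
  149.516·x − 64.082·y = -532.710764
  92.012·x − 86.372·y = -358.467401
det = 149.516·-86.372 − -64.082·92.012 = -7017.682968
x = (-532.710764·-86.372 − -64.082·-358.467401) / -7017.682968 = -3.283133
y = (149.516·-358.467401 − -532.710764·92.012) / -7017.682968 = 0.652755
|P − Q| = √((-3.283133 − 41.779)² + (0.652755 − -21.303)²) = 50.126350

50.126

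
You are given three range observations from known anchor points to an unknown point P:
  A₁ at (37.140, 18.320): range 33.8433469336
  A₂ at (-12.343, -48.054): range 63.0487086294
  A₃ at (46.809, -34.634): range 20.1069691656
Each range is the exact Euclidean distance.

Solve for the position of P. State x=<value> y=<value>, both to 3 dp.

eq1: (x − 37.140)² + (y − 18.320)² = 33.8433469336²
eq2: (x + 12.343)² + (y + 48.054)² = 63.0487086294²
eq3: (x − 46.809)² + (y + 34.634)² = 20.1069691656²
eq1−eq3, eq1−eq2 (x²,y² cancel):
  19.338·x − 105.908·y = 2416.676360
  -98.966·x − 132.748·y = -2083.232963
det = 19.338·-132.748 − -105.908·-98.966 = -13048.371952
x = (2416.676360·-132.748 − -105.908·-2083.232963) / -13048.371952 = 41.494831
y = (19.338·-2083.232963 − 2416.676360·-98.966) / -13048.371952 = -15.241996

x=41.495 y=-15.242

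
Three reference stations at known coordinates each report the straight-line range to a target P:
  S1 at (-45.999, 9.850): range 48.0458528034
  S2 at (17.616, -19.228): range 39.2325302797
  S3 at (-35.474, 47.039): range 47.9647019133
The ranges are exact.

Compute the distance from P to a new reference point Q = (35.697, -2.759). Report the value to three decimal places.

39.220

eq1: (x + 45.999)² + (y − 9.850)² = 48.0458528034²
eq2: (x − 17.616)² + (y + 19.228)² = 39.2325302797²
eq3: (x + 35.474)² + (y − 47.039)² = 47.9647019133²
eq2−eq3, eq2−eq1 (x²,y² cancel):
  -106.180·x + 132.534·y = 2029.611560
  -127.230·x + 58.156·y = 763.678522
det = -106.180·58.156 − 132.534·-127.230 = 10687.296740
x = (2029.611560·58.156 − 132.534·763.678522) / 10687.296740 = 1.573899
y = (-106.180·763.678522 − 2029.611560·-127.230) / 10687.296740 = 16.574827
|P − Q| = √((1.573899 − 35.697)² + (16.574827 − -2.759)²) = 39.219675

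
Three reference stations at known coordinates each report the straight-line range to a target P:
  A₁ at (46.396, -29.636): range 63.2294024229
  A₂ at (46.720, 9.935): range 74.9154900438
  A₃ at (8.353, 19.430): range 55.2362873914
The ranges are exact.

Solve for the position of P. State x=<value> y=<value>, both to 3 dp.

eq1: (x − 46.396)² + (y + 29.636)² = 63.2294024229²
eq2: (x − 46.720)² + (y − 9.935)² = 74.9154900438²
eq3: (x − 8.353)² + (y − 19.430)² = 55.2362873914²
eq3−eq2, eq3−eq1 (x²,y² cancel):
  76.734·x − 18.990·y = -727.118088
  76.086·x − 98.132·y = 1636.673917
det = 76.734·-98.132 − -18.990·76.086 = -6085.187748
x = (-727.118088·-98.132 − -18.990·1636.673917) / -6085.187748 = -16.833333
y = (76.734·1636.673917 − -727.118088·76.086) / -6085.187748 = -29.729903

x=-16.833 y=-29.730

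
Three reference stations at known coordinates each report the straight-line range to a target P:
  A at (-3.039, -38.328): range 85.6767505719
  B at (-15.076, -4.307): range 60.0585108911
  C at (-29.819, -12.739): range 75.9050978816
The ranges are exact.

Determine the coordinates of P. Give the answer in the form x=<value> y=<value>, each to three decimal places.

x=20.564 y=44.033

eq1: (x + 3.039)² + (y + 38.328)² = 85.6767505719²
eq2: (x + 15.076)² + (y + 4.307)² = 60.0585108911²
eq3: (x + 29.819)² + (y + 12.739)² = 75.9050978816²
eq2−eq3, eq2−eq1 (x²,y² cancel):
  -29.486·x − 16.864·y = -1348.940297
  24.074·x − 68.042·y = -2501.045778
det = -29.486·-68.042 − -16.864·24.074 = 2412.270348
x = (-1348.940297·-68.042 − -16.864·-2501.045778) / 2412.270348 = 20.564428
y = (-29.486·-2501.045778 − -1348.940297·24.074) / 2412.270348 = 44.033300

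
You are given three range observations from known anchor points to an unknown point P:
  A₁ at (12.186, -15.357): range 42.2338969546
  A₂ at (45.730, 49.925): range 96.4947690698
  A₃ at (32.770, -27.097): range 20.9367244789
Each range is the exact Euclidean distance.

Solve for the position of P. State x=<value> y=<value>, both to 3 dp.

x=40.776 y=-46.443

eq1: (x − 12.186)² + (y + 15.357)² = 42.2338969546²
eq2: (x − 45.730)² + (y − 49.925)² = 96.4947690698²
eq3: (x − 32.770)² + (y + 27.097)² = 20.9367244789²
eq3−eq1, eq3−eq2 (x²,y² cancel):
  -41.168·x + 23.480·y = -2769.139884
  25.920·x + 154.044·y = -6097.275810
det = -41.168·154.044 − 23.480·25.920 = -6950.284992
x = (-2769.139884·154.044 − 23.480·-6097.275810) / -6950.284992 = 40.776076
y = (-41.168·-6097.275810 − -2769.139884·25.920) / -6950.284992 = -46.442521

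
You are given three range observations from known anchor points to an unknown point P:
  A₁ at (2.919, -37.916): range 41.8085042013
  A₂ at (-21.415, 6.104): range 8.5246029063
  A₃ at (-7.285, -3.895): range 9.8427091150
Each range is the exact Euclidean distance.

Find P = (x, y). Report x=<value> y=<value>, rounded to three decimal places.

x=-16.690 y=-0.991

eq1: (x − 2.919)² + (y + 37.916)² = 41.8085042013²
eq2: (x + 21.415)² + (y − 6.104)² = 8.5246029063²
eq3: (x + 7.285)² + (y + 3.895)² = 9.8427091150²
eq3−eq2, eq3−eq1 (x²,y² cancel):
  -28.260·x + 19.998·y = 451.828859
  20.408·x − 68.042·y = -273.170734
det = -28.260·-68.042 − 19.998·20.408 = 1514.747736
x = (451.828859·-68.042 − 19.998·-273.170734) / 1514.747736 = -16.689558
y = (-28.260·-273.170734 − 451.828859·20.408) / 1514.747736 = -0.991002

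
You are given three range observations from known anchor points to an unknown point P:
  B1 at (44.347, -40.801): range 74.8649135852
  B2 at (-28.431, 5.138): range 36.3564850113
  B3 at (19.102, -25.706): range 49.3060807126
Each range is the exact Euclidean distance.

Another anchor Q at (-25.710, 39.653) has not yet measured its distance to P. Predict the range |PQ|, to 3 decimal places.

70.966

eq1: (x − 44.347)² + (y + 40.801)² = 74.8649135852²
eq2: (x + 28.431)² + (y − 5.138)² = 36.3564850113²
eq3: (x − 19.102)² + (y + 25.706)² = 49.3060807126²
eq1−eq2, eq1−eq3 (x²,y² cancel):
  -145.556·x + 91.878·y = 1486.304079
  -50.490·x + 30.190·y = 567.972521
det = -145.556·30.190 − 91.878·-50.490 = 244.584580
x = (1486.304079·30.190 − 91.878·567.972521) / 244.584580 = -29.898284
y = (-145.556·567.972521 − 1486.304079·-50.490) / 244.584580 = -31.188864
|P − Q| = √((-29.898284 − -25.710)² + (-31.188864 − 39.653)²) = 70.965565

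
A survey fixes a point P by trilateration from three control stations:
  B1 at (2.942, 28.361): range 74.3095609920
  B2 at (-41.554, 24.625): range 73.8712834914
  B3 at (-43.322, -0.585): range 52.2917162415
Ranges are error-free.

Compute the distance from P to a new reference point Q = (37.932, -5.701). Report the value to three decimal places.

eq1: (x − 2.942)² + (y − 28.361)² = 74.3095609920²
eq2: (x + 41.554)² + (y − 24.625)² = 73.8712834914²
eq3: (x + 43.322)² + (y + 0.585)² = 52.2917162415²
eq2−eq3, eq2−eq1 (x²,y² cancel):
  -3.536·x − 50.420·y = 2266.555305
  88.992·x + 7.472·y = -1585.068186
det = -3.536·7.472 − -50.420·88.992 = 4460.555648
x = (2266.555305·7.472 − -50.420·-1585.068186) / 4460.555648 = -14.120088
y = (-3.536·-1585.068186 − 2266.555305·88.992) / 4460.555648 = -43.963242
|P − Q| = √((-14.120088 − 37.932)² + (-43.963242 − -5.701)²) = 64.602005

64.602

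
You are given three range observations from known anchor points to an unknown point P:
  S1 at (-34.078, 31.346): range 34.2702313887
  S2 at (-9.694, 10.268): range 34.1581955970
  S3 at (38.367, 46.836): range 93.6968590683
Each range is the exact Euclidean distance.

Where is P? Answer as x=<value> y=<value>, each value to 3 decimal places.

x=-41.533 y=-2.104

eq1: (x + 34.078)² + (y − 31.346)² = 34.2702313887²
eq2: (x + 9.694)² + (y − 10.268)² = 34.1581955970²
eq3: (x − 38.367)² + (y − 46.836)² = 93.6968590683²
eq3−eq1, eq3−eq2 (x²,y² cancel):
  -144.890·x − 30.980·y = 6082.896855
  -96.122·x − 73.136·y = 4146.086948
det = -144.890·-73.136 − -30.980·-96.122 = 7618.815480
x = (6082.896855·-73.136 − -30.980·4146.086948) / 7618.815480 = -41.533093
y = (-144.890·4146.086948 − 6082.896855·-96.122) / 7618.815480 = -2.103519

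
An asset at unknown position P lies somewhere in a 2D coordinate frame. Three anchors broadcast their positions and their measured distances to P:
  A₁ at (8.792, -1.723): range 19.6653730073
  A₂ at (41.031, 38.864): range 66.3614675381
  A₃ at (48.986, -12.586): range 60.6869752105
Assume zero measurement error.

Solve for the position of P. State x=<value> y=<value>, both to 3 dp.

x=-10.858 y=-2.505

eq1: (x − 8.792)² + (y + 1.723)² = 19.6653730073²
eq2: (x − 41.031)² + (y − 38.864)² = 66.3614675381²
eq3: (x − 48.986)² + (y + 12.586)² = 60.6869752105²
eq2−eq1, eq2−eq3 (x²,y² cancel):
  -64.478·x − 81.174·y = 903.432014
  15.910·x − 102.900·y = 85.017549
det = -64.478·-102.900 − -81.174·15.910 = 7926.264540
x = (903.432014·-102.900 − -81.174·85.017549) / 7926.264540 = -10.857818
y = (-64.478·85.017549 − 903.432014·15.910) / 7926.264540 = -2.505009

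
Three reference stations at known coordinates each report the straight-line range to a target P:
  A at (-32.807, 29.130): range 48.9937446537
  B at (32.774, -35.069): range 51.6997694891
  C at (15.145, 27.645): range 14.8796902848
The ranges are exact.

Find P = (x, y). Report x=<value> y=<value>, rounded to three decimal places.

x=13.409 y=12.867

eq1: (x + 32.807)² + (y − 29.130)² = 48.9937446537²
eq2: (x − 32.774)² + (y + 35.069)² = 51.6997694891²
eq3: (x − 15.145)² + (y − 27.645)² = 14.8796902848²
eq3−eq2, eq3−eq1 (x²,y² cancel):
  35.258·x − 125.428·y = -1141.108195
  -95.904·x + 2.970·y = -1247.742733
det = 35.258·2.970 − -125.428·-95.904 = -11924.330652
x = (-1141.108195·2.970 − -125.428·-1247.742733) / -11924.330652 = 13.408800
y = (35.258·-1247.742733 − -1141.108195·-95.904) / -11924.330652 = 12.866949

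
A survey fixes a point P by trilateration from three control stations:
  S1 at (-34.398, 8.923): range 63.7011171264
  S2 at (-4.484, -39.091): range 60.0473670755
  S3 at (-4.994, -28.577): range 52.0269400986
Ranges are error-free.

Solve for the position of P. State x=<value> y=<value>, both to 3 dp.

eq1: (x + 34.398)² + (y − 8.923)² = 63.7011171264²
eq2: (x + 4.484)² + (y + 39.091)² = 60.0473670755²
eq3: (x + 4.994)² + (y + 28.577)² = 52.0269400986²
eq2−eq3, eq2−eq1 (x²,y² cancel):
  -1.020·x + 21.028·y = 192.256225
  -59.828·x + 96.028·y = -737.516234
det = -1.020·96.028 − 21.028·-59.828 = 1160.114624
x = (192.256225·96.028 − 21.028·-737.516234) / 1160.114624 = 29.281996
y = (-1.020·-737.516234 − 192.256225·-59.828) / 1160.114624 = 10.563242

x=29.282 y=10.563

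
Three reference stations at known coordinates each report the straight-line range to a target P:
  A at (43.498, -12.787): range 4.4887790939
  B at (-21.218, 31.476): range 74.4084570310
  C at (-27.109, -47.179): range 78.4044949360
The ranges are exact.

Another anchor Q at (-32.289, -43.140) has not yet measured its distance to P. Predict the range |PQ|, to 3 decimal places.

81.177

eq1: (x − 43.498)² + (y + 12.787)² = 4.4887790939²
eq2: (x + 21.218)² + (y − 31.476)² = 74.4084570310²
eq3: (x + 27.109)² + (y + 47.179)² = 78.4044949360²
eq1−eq2, eq1−eq3 (x²,y² cancel):
  -129.432·x + 88.526·y = -6131.110613
  -141.214·x − 68.784·y = -5221.943139
det = -129.432·-68.784 − 88.526·-141.214 = 21403.961252
x = (-6131.110613·-68.784 − 88.526·-5221.943139) / 21403.961252 = 41.300769
y = (-129.432·-5221.943139 − -6131.110613·-141.214) / 21403.961252 = -8.872755
|P − Q| = √((41.300769 − -32.289)² + (-8.872755 − -43.140)²) = 81.176956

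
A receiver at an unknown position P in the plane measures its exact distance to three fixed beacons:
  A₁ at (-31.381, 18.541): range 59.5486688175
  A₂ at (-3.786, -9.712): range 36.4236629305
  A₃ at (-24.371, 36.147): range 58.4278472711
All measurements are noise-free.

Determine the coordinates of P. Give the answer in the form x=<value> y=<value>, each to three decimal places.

eq1: (x + 31.381)² + (y − 18.541)² = 59.5486688175²
eq2: (x + 3.786)² + (y + 9.712)² = 36.4236629305²
eq3: (x + 24.371)² + (y − 36.147)² = 58.4278472711²
eq2−eq3, eq2−eq1 (x²,y² cancel):
  -41.170·x + 91.718·y = -295.235605
  -55.190·x + 56.506·y = -999.481635
det = -41.170·56.506 − 91.718·-55.190 = 2735.564400
x = (-295.235605·56.506 − 91.718·-999.481635) / 2735.564400 = 27.412213
y = (-41.170·-999.481635 − -295.235605·-55.190) / 2735.564400 = 9.085732

x=27.412 y=9.086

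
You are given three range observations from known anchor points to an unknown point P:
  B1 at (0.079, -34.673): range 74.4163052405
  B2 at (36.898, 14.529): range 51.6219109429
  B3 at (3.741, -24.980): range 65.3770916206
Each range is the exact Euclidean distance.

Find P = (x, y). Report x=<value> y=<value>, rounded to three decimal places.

eq1: (x − 0.079)² + (y + 34.673)² = 74.4163052405²
eq2: (x − 36.898)² + (y − 14.529)² = 51.6219109429²
eq3: (x − 3.741)² + (y + 24.980)² = 65.3770916206²
eq2−eq1, eq2−eq3 (x²,y² cancel):
  -73.638·x − 98.404·y = -3243.295871
  -66.314·x − 79.018·y = -2543.901183
det = -73.638·-79.018 − -98.404·-66.314 = -706.835372
x = (-3243.295871·-79.018 − -98.404·-2543.901183) / -706.835372 = -8.415964
y = (-73.638·-2543.901183 − -3243.295871·-66.314) / -706.835372 = 39.256846

x=-8.416 y=39.257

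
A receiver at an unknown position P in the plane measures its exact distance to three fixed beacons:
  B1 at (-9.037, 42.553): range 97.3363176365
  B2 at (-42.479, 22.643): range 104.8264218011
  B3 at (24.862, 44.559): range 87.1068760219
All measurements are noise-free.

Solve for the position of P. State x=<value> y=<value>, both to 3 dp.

x=40.750 y=-41.087

eq1: (x + 9.037)² + (y − 42.553)² = 97.3363176365²
eq2: (x + 42.479)² + (y − 22.643)² = 104.8264218011²
eq3: (x − 24.862)² + (y − 44.559)² = 87.1068760219²
eq3−eq2, eq3−eq1 (x²,y² cancel):
  -134.682·x − 43.832·y = -3687.423492
  -67.798·x − 4.012·y = -2597.949228
det = -134.682·-4.012 − -43.832·-67.798 = -2431.377752
x = (-3687.423492·-4.012 − -43.832·-2597.949228) / -2431.377752 = 40.750298
y = (-134.682·-2597.949228 − -3687.423492·-67.798) / -2431.377752 = -41.086606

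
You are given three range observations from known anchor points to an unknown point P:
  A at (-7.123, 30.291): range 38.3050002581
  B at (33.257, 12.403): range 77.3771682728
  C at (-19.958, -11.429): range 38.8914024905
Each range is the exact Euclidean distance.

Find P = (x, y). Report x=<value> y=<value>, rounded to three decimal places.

x=-43.813 y=19.287

eq1: (x + 7.123)² + (y − 30.291)² = 38.3050002581²
eq2: (x − 33.257)² + (y − 12.403)² = 77.3771682728²
eq3: (x + 19.958)² + (y + 11.429)² = 38.8914024905²
eq2−eq3, eq2−eq1 (x²,y² cancel):
  -106.430·x − 47.664·y = 3743.766329
  -80.760·x + 35.776·y = 4228.372477
det = -106.430·35.776 − -47.664·-80.760 = -7656.984320
x = (3743.766329·35.776 − -47.664·4228.372477) / -7656.984320 = -43.813349
y = (-106.430·4228.372477 − 3743.766329·-80.760) / -7656.984320 = 19.286851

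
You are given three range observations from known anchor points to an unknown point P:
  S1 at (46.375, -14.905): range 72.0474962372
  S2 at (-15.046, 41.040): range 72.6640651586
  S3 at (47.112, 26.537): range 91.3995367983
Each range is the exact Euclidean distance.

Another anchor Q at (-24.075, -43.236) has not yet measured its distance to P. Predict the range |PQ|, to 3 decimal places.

12.147

eq1: (x − 46.375)² + (y + 14.905)² = 72.0474962372²
eq2: (x + 15.046)² + (y − 41.040)² = 72.6640651586²
eq3: (x − 47.112)² + (y − 26.537)² = 91.3995367983²
eq2−eq1, eq2−eq3 (x²,y² cancel):
  122.842·x − 111.890·y = 551.360585
  124.316·x − 29.006·y = -2060.719765
det = 122.842·-29.006 − -111.890·124.316 = 10346.562188
x = (551.360585·-29.006 − -111.890·-2060.719765) / 10346.562188 = -23.830785
y = (122.842·-2060.719765 − 551.360585·124.316) / 10346.562188 = -31.091088
|P − Q| = √((-23.830785 − -24.075)² + (-31.091088 − -43.236)²) = 12.147367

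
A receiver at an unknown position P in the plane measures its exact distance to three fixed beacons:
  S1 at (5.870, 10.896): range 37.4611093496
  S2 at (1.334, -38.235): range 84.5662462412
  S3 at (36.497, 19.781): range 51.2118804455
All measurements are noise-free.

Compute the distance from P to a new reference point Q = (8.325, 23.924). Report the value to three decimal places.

27.094

eq1: (x − 5.870)² + (y − 10.896)² = 37.4611093496²
eq2: (x − 1.334)² + (y + 38.235)² = 84.5662462412²
eq3: (x − 36.497)² + (y − 19.781)² = 51.2118804455²
eq3−eq1, eq3−eq2 (x²,y² cancel):
  -61.254·x − 17.770·y = -350.817269
  -70.326·x − 116.032·y = -4788.417494
det = -61.254·-116.032 − -17.770·-70.326 = 5857.731108
x = (-350.817269·-116.032 − -17.770·-4788.417494) / 5857.731108 = -7.577021
y = (-61.254·-4788.417494 − -350.817269·-70.326) / 5857.731108 = 45.860444
|P − Q| = √((-7.577021 − 8.325)² + (45.860444 − 23.924)²) = 27.093945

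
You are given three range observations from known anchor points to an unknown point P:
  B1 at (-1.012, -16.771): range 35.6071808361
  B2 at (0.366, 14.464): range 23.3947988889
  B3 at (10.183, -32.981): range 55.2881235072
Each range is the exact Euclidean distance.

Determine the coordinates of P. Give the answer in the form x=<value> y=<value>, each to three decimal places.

eq1: (x + 1.012)² + (y + 16.771)² = 35.6071808361²
eq2: (x − 0.366)² + (y − 14.464)² = 23.3947988889²
eq3: (x − 10.183)² + (y + 32.981)² = 55.2881235072²
eq1−eq3, eq1−eq2 (x²,y² cancel):
  22.390·x − 32.420·y = -879.756009
  2.756·x + 62.470·y = 647.605379
det = 22.390·62.470 − -32.420·2.756 = 1488.052820
x = (-879.756009·62.470 − -32.420·647.605379) / 1488.052820 = -22.823781
y = (22.390·647.605379 − -879.756009·2.756) / 1488.052820 = 11.373583

x=-22.824 y=11.374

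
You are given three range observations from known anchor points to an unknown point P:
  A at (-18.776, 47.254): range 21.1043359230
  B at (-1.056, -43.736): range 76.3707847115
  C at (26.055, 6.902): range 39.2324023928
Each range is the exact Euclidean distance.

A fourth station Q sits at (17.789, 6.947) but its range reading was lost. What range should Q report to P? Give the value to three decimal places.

eq1: (x + 18.776)² + (y − 47.254)² = 21.1043359230²
eq2: (x + 1.056)² + (y + 43.736)² = 76.3707847115²
eq3: (x − 26.055)² + (y − 6.902)² = 39.2324023928²
eq3−eq2, eq3−eq1 (x²,y² cancel):
  -54.222·x − 101.276·y = -3105.863157
  -89.662·x + 80.704·y = 2952.766466
det = -54.222·80.704 − -101.276·-89.662 = -13456.541000
x = (-3105.863157·80.704 − -101.276·2952.766466) / -13456.541000 = -3.595931
y = (-54.222·2952.766466 − -3105.863157·-89.662) / -13456.541000 = 32.592537
|P − Q| = √((-3.595931 − 17.789)² + (32.592537 − 6.947)²) = 33.391748

33.392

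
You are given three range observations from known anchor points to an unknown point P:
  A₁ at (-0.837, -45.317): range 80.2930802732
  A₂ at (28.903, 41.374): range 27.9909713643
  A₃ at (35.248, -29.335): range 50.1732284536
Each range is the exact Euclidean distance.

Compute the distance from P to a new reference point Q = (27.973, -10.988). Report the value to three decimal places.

eq1: (x + 0.837)² + (y + 45.317)² = 80.2930802732²
eq2: (x − 28.903)² + (y − 41.374)² = 27.9909713643²
eq3: (x − 35.248)² + (y + 29.335)² = 50.1732284536²
eq1−eq3, eq1−eq2 (x²,y² cancel):
  72.170·x + 31.964·y = 3978.258557
  59.480·x + 173.382·y = 6156.344489
det = 72.170·173.382 − 31.964·59.480 = 10611.760220
x = (3978.258557·173.382 − 31.964·6156.344489) / 10611.760220 = 46.455726
y = (72.170·6156.344489 − 3978.258557·59.480) / 10611.760220 = 19.570416
|P − Q| = √((46.455726 − 27.973)² + (19.570416 − -10.988)²) = 35.713134

35.713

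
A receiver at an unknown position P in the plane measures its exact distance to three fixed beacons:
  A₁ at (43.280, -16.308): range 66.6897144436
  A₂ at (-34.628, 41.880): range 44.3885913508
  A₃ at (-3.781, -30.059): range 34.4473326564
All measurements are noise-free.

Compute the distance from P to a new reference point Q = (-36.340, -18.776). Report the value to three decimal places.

eq1: (x − 43.280)² + (y + 16.308)² = 66.6897144436²
eq2: (x + 34.628)² + (y − 41.880)² = 44.3885913508²
eq3: (x + 3.781)² + (y + 30.059)² = 34.4473326564²
eq1−eq2, eq1−eq3 (x²,y² cancel):
  -155.816·x + 116.376·y = 3291.094490
  -94.122·x − 27.502·y = 2039.629463
det = -155.816·-27.502 − 116.376·-94.122 = 15238.793504
x = (3291.094490·-27.502 − 116.376·2039.629463) / 15238.793504 = -21.515850
y = (-155.816·2039.629463 − 3291.094490·-94.122) / 15238.793504 = -0.527765
|P − Q| = √((-21.515850 − -36.340)² + (-0.527765 − -18.776)²) = 23.510710

23.511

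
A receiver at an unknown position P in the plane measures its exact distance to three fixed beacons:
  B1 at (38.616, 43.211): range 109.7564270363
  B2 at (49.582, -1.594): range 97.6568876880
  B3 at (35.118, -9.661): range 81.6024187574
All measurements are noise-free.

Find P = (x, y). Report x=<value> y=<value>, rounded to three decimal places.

x=-44.206 y=-28.810

eq1: (x − 38.616)² + (y − 43.211)² = 109.7564270363²
eq2: (x − 49.582)² + (y + 1.594)² = 97.6568876880²
eq3: (x − 35.118)² + (y + 9.661)² = 81.6024187574²
eq1−eq3, eq1−eq2 (x²,y² cancel):
  -6.996·x − 105.744·y = 3355.741397
  21.932·x − 89.610·y = 1612.135146
det = -6.996·-89.610 − -105.744·21.932 = 2946.088968
x = (3355.741397·-89.610 − -105.744·1612.135146) / 2946.088968 = -44.205850
y = (-6.996·1612.135146 − 3355.741397·21.932) / 2946.088968 = -28.809930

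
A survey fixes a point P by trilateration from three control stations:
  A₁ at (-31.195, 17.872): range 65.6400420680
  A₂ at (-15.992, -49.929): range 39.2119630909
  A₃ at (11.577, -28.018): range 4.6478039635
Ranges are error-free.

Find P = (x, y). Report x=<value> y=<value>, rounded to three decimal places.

x=16.200 y=-27.541

eq1: (x + 31.195)² + (y − 17.872)² = 65.6400420680²
eq2: (x + 15.992)² + (y + 49.929)² = 39.2119630909²
eq3: (x − 11.577)² + (y + 28.018)² = 4.6478039635²
eq1−eq2, eq1−eq3 (x²,y² cancel):
  30.406·x − 135.602·y = 4227.149769
  85.544·x − 91.780·y = 3913.511885
det = 30.406·-91.780 − -135.602·85.544 = 8809.274808
x = (4227.149769·-91.780 − -135.602·3913.511885) / 8809.274808 = 16.200225
y = (30.406·3913.511885 − 4227.149769·85.544) / 8809.274808 = -27.540639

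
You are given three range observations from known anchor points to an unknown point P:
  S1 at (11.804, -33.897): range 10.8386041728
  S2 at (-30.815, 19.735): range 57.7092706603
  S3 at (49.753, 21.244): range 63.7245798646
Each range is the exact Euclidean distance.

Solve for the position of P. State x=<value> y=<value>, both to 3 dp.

eq1: (x − 11.804)² + (y + 33.897)² = 10.8386041728²
eq2: (x + 30.815)² + (y − 19.735)² = 57.7092706603²
eq3: (x − 49.753)² + (y − 21.244)² = 63.7245798646²
eq2−eq1, eq2−eq3 (x²,y² cancel):
  85.238·x − 107.264·y = 3162.191155
  161.136·x + 3.018·y = 857.171936
det = 85.238·3.018 − -107.264·161.136 = 17541.340188
x = (3162.191155·3.018 − -107.264·857.171936) / 17541.340188 = 5.785600
y = (85.238·857.171936 − 3162.191155·161.136) / 17541.340188 = -24.882889

x=5.786 y=-24.883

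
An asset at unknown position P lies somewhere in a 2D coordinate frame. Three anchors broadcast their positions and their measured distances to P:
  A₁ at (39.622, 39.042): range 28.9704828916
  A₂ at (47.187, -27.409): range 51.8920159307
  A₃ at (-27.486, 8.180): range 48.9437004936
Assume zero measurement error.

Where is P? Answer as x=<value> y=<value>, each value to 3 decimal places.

x=20.625 y=17.170

eq1: (x − 39.622)² + (y − 39.042)² = 28.9704828916²
eq2: (x − 47.187)² + (y + 27.409)² = 51.8920159307²
eq3: (x + 27.486)² + (y − 8.180)² = 48.9437004936²
eq2−eq3, eq2−eq1 (x²,y² cancel):
  -149.346·x + 71.178·y = -1858.178155
  -15.130·x + 132.902·y = 1969.806836
det = -149.346·132.902 − 71.178·-15.130 = -18771.458952
x = (-1858.178155·132.902 − 71.178·1969.806836) / -18771.458952 = 20.625062
y = (-149.346·1969.806836 − -1858.178155·-15.130) / -18771.458952 = 17.169524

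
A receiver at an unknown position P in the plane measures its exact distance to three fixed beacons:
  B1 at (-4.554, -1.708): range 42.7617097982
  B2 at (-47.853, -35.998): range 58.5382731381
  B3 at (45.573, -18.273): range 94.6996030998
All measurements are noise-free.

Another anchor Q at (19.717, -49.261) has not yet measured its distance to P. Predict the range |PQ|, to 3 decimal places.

eq1: (x + 4.554)² + (y + 1.708)² = 42.7617097982²
eq2: (x + 47.853)² + (y + 35.998)² = 58.5382731381²
eq3: (x − 45.573)² + (y + 18.273)² = 94.6996030998²
eq2−eq1, eq2−eq3 (x²,y² cancel):
  86.598·x + 68.580·y = -1963.943836
  186.852·x + 35.450·y = -6716.250160
det = 86.598·35.450 − 68.580·186.852 = -9744.411060
x = (-1963.943836·35.450 − 68.580·-6716.250160) / -9744.411060 = -40.123372
y = (86.598·-6716.250160 − -1963.943836·186.852) / -9744.411060 = 22.027704
|P − Q| = √((-40.123372 − 19.717)² + (22.027704 − -49.261)²) = 93.074966

93.075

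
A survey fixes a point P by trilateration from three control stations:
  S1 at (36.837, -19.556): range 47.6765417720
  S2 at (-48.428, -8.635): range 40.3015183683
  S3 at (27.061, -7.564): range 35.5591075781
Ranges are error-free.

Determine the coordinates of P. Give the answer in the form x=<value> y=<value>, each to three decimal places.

x=-8.354 y=-4.362

eq1: (x − 36.837)² + (y + 19.556)² = 47.6765417720²
eq2: (x + 48.428)² + (y + 8.635)² = 40.3015183683²
eq3: (x − 27.061)² + (y + 7.564)² = 35.5591075781²
eq2−eq1, eq2−eq3 (x²,y² cancel):
  170.530·x − 21.842·y = -1329.272957
  150.978·x + 2.142·y = -1270.560341
det = 170.530·2.142 − -21.842·150.978 = 3662.936736
x = (-1329.272957·2.142 − -21.842·-1270.560341) / 3662.936736 = -8.353647
y = (170.530·-1270.560341 − -1329.272957·150.978) / 3662.936736 = -4.361987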